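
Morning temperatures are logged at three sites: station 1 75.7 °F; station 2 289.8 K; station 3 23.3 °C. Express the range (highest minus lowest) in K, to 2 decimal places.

station 1: 75.7 °F = 24.278 °C.
station 2: 289.8 K = 16.650 °C.
Spread: 24.278 − 16.650 = 7.628 °C.

7.63 K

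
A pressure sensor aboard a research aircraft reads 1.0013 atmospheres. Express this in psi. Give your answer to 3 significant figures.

1 atm = 14.6959 psi, so 1.0013 × 14.6959 = 14.7 psi.

14.7 psi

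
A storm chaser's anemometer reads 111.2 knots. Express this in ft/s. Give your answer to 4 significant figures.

187.7 ft/s

1 kt = 1.68781 ft/s, so 111.2 × 1.68781 = 187.7 ft/s.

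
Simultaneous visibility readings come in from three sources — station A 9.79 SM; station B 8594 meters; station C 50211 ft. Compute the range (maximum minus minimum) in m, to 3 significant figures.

7160 m

station A: 9.79 SM = 15755.48 m.
station C: 50211 ft = 15304.31 m.
Spread: 15755.48 − 8594.00 = 7160 m.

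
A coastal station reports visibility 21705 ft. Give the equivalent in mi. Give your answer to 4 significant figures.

4.111 SM

1 ft = 0.000189394 SM, so 21705 × 0.000189394 = 4.111 SM.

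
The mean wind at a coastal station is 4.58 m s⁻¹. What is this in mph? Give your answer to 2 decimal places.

10.25 mph

1 m/s = 2.23694 mph, so 4.58 × 2.23694 = 10.25 mph.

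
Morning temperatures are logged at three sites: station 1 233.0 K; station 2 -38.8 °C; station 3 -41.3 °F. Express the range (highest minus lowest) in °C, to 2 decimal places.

station 1: 233.0 K = -40.150 °C.
station 3: -41.3 °F = -40.722 °C.
Spread: (-38.800) − (-40.722) = 1.922 °C.

1.92 °C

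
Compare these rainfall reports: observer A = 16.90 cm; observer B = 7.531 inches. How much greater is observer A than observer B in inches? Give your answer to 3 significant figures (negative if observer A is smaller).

-0.877 in

observer A: 16.90 cm = 6.65354 in.
Difference: 6.65354 − 7.53100 = -0.877 in.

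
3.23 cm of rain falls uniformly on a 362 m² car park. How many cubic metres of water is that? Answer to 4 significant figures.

11.69 cubic metres

Depth: 3.23 cm × 10 = 32.3 mm.
1 mm over 1 m² is 1 L, so volume = 32.3 × 362 = 11692.6 L = 11.69 m³.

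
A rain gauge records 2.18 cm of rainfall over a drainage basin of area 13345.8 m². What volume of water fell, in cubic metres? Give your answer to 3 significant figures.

Depth: 2.18 cm × 10 = 21.8 mm.
1 mm over 1 m² is 1 L, so volume = 21.8 × 13345.8 = 290938.44 L = 291 m³.

291 cubic metres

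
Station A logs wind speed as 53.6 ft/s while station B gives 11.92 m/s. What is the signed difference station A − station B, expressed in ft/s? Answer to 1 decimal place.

station B: 11.92 m/s = 39.108 ft/s.
Difference: 53.600 − 39.108 = 14.5 ft/s.

14.5 ft/s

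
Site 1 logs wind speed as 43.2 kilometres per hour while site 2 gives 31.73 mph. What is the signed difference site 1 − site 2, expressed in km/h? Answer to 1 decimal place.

site 2: 31.73 mph = 51.064 km/h.
Difference: 43.200 − 51.064 = -7.9 km/h.

-7.9 km/h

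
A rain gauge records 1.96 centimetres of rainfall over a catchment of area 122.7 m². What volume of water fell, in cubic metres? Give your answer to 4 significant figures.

Depth: 1.96 cm × 10 = 19.6 mm.
1 mm over 1 m² is 1 L, so volume = 19.6 × 122.7 = 2404.92 L = 2.405 m³.

2.405 cubic metres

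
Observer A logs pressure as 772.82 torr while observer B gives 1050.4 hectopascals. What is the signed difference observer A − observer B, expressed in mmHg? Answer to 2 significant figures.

observer B: 1050.4 hPa = 787.86 mmHg.
Difference: 772.82 − 787.86 = -15 mmHg.

-15 mmHg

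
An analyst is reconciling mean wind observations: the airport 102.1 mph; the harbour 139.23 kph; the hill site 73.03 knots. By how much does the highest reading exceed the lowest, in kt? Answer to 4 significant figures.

the airport: 102.1 mph = 88.7225 kt.
the harbour: 139.23 km/h = 75.1782 kt.
Spread: 88.7225 − 73.0300 = 15.69 kt.

15.69 kt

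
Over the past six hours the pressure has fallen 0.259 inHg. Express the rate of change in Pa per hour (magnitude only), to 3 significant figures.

146 Pa per hour

0.259 inHg / 6 h × 3386.39 Pa/inHg = 146 Pa/h.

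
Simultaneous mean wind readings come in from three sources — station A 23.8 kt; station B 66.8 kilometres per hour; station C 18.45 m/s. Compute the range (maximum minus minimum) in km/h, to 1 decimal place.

station A: 23.8 kt = 44.078 km/h.
station C: 18.45 m/s = 66.420 km/h.
Spread: 66.800 − 44.078 = 22.7 km/h.

22.7 km/h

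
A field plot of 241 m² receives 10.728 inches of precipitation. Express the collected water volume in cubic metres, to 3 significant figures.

Depth: 10.728 in × 25.4 = 272.4912 mm.
1 mm over 1 m² is 1 L, so volume = 272.4912 × 241 = 65670.379 L = 65.7 m³.

65.7 cubic metres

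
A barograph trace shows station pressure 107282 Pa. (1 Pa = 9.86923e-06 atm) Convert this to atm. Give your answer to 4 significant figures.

1 Pa = 9.86923e-06 atm, so 107282 × 9.86923e-06 = 1.059 atm.

1.059 atm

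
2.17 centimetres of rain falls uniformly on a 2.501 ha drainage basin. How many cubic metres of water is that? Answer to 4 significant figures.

542.7 cubic metres

Depth: 2.17 cm × 10 = 21.7 mm.
Area: 2.501 ha = 25010 m².
1 mm over 1 m² is 1 L, so volume = 21.7 × 25010 = 542717 L = 542.7 m³.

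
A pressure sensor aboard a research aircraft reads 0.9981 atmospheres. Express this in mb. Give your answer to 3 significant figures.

1010 mb

1 atm = 1013.25 mb, so 0.9981 × 1013.25 = 1010 mb.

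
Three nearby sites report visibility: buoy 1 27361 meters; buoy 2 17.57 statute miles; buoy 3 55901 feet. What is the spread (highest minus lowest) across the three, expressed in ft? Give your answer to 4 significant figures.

buoy 1: 27361 m = 89767.06 ft.
buoy 2: 17.57 SM = 92769.60 ft.
Spread: 92769.60 − 55901.00 = 36870 ft.

36870 ft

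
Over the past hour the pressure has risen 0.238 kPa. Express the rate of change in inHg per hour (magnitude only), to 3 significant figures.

0.238 kPa / 1 h × 0.2953 inHg/kPa = 0.0703 inHg/h.

0.0703 inHg per hour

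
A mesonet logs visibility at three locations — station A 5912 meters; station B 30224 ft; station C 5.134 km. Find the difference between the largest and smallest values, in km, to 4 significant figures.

4.078 km

station A: 5912 m = 5.91200 km.
station B: 30224 ft = 9.21228 km.
Spread: 9.21228 − 5.13400 = 4.078 km.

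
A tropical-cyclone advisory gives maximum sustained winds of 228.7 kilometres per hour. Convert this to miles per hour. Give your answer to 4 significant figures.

1 km/h = 0.621371 mph, so 228.7 × 0.621371 = 142.1 mph.

142.1 mph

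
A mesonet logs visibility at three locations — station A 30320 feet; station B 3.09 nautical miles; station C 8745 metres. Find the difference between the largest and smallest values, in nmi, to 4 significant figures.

1.900 nmi

station A: 30320 ft = 4.99003 nmi.
station C: 8745 m = 4.72192 nmi.
Spread: 4.99003 − 3.09000 = 1.900 nmi.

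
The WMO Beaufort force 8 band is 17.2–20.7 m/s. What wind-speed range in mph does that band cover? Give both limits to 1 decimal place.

17.2–20.7 m/s × 2.237 = 38.5–46.3 mph.

38.5 to 46.3 mph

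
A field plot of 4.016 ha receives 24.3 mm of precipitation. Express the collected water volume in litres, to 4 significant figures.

975900 litres

Area: 4.016 ha = 40160 m².
1 mm over 1 m² is 1 L, so volume = 24.3 × 40160 = 975888 L ≈ 975900 L.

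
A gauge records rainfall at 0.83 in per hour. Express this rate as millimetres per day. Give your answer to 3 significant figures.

506 mm/day

0.83 in/hour × 25.4 mm/in × 24 hour/day = 506 mm/day.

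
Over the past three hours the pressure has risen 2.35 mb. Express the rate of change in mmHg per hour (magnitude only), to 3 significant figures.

0.588 mmHg per hour

2.35 mb / 3 h × 0.750062 mmHg/mb = 0.588 mmHg/h.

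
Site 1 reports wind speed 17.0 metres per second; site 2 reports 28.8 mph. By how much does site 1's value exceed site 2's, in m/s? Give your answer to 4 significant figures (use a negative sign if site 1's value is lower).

4.125 m/s

site 2: 28.8 mph = 12.87475 m/s.
Difference: 17.00000 − 12.87475 = 4.125 m/s.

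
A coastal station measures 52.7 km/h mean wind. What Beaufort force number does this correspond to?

52.7 km/h = 14.6 m/s, which is Beaufort 7 (near gale, 13.9–17.1 m/s).

Beaufort force 7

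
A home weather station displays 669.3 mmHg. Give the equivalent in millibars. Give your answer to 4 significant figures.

892.3 mb

1 mmHg = 1.33322 mb, so 669.3 × 1.33322 = 892.3 mb.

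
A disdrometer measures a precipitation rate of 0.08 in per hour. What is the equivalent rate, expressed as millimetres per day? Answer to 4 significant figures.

48.77 mm/day

0.08 in/hour × 25.4 mm/in × 24 hour/day = 48.77 mm/day.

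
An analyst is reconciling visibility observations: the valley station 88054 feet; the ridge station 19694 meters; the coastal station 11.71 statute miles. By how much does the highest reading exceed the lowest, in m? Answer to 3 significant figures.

the valley station: 88054 ft = 26838.86 m.
the coastal station: 11.71 SM = 18845.42 m.
Spread: 26838.86 − 18845.42 = 7990 m.

7990 m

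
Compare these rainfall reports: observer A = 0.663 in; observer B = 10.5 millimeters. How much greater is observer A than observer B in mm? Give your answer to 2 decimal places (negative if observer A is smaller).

observer A: 0.663 in = 16.8402 mm.
Difference: 16.8402 − 10.5000 = 6.34 mm.

6.34 mm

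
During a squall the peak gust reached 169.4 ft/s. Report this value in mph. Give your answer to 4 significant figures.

115.5 mph

1 ft/s = 0.681818 mph, so 169.4 × 0.681818 = 115.5 mph.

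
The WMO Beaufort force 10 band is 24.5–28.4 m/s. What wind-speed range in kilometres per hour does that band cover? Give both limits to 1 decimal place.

24.5–28.4 m/s × 3.6 = 88.2–102.2 km/h.

88.2 to 102.2 km/h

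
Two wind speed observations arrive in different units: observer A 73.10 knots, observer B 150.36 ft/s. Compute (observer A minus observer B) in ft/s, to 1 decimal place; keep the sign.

observer A: 73.10 kt = 123.379 ft/s.
Difference: 123.379 − 150.360 = -27.0 ft/s.

-27.0 ft/s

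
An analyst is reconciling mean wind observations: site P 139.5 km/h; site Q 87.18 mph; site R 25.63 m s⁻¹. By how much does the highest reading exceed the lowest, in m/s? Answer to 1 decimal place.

site P: 139.5 km/h = 38.750 m/s.
site Q: 87.18 mph = 38.973 m/s.
Spread: 38.973 − 25.630 = 13.3 m/s.

13.3 m/s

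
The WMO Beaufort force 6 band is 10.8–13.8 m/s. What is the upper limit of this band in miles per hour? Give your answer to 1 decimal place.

30.9 mph

10.8–13.8 m/s × 2.237 = 24.2–30.9 mph.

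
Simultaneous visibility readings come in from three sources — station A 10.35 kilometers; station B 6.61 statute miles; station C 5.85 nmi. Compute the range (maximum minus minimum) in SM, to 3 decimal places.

0.301 SM

station A: 10.35 km = 6.43119 SM.
station C: 5.85 nmi = 6.73206 SM.
Spread: 6.73206 − 6.43119 = 0.301 SM.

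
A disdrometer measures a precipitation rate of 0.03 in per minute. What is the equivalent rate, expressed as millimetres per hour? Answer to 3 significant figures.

45.7 mm/hour

0.03 in/minute × 25.4 mm/in × 60 minute/hour = 45.7 mm/hour.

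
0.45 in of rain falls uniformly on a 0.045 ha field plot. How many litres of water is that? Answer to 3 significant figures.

5140 litres

Depth: 0.45 in × 25.4 = 11.43 mm.
Area: 0.045 ha = 450 m².
1 mm over 1 m² is 1 L, so volume = 11.43 × 450 = 5143.5 L ≈ 5140 L.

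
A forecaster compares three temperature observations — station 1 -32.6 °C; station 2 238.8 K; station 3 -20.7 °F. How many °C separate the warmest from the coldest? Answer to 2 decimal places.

station 2: 238.8 K = -34.350 °C.
station 3: -20.7 °F = -29.278 °C.
Spread: (-29.278) − (-34.350) = 5.072 °C.

5.07 °C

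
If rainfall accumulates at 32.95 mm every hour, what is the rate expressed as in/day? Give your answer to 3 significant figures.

32.95 mm/hour × 0.0393701 in/mm × 24 hour/day = 31.1 in/day.

31.1 in/day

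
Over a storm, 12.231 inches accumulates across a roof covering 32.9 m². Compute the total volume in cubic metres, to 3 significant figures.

10.2 cubic metres

Depth: 12.231 in × 25.4 = 310.6674 mm.
1 mm over 1 m² is 1 L, so volume = 310.6674 × 32.9 = 10220.957 L = 10.2 m³.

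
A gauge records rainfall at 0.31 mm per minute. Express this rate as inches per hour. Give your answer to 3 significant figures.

0.732 in/hour

0.31 mm/minute × 0.0393701 in/mm × 60 minute/hour = 0.732 in/hour.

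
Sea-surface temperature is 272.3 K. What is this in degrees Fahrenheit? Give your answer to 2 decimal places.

30.47 °F

First to °C: -0.85 °C.
Then to °F: 30.47 °F.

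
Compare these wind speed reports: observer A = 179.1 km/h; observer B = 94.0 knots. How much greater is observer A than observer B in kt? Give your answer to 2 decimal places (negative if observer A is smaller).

observer A: 179.1 km/h = 96.7063 kt.
Difference: 96.7063 − 94.0000 = 2.71 kt.

2.71 kt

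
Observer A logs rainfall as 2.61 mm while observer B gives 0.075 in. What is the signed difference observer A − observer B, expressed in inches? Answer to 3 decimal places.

0.028 in

observer A: 2.61 mm = 0.10276 in.
Difference: 0.10276 − 0.07500 = 0.028 in.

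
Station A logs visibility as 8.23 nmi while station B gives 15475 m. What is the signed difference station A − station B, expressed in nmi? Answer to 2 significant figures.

-0.13 nmi

station B: 15475 m = 8.3558 nmi.
Difference: 8.2300 − 8.3558 = -0.13 nmi.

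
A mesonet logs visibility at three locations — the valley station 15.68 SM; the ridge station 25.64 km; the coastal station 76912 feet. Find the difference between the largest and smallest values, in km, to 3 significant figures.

2.20 km

the valley station: 15.68 SM = 25.2345 km.
the coastal station: 76912 ft = 23.4428 km.
Spread: 25.6400 − 23.4428 = 2.20 km.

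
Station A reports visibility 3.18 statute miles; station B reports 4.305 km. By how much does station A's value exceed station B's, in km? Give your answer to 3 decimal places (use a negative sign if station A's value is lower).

0.813 km

station A: 3.18 SM = 5.11771 km.
Difference: 5.11771 − 4.30500 = 0.813 km.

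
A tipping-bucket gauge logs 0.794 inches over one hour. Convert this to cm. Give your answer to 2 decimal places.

1 in = 2.54 cm, so 0.794 × 2.54 = 2.02 cm.

2.02 cm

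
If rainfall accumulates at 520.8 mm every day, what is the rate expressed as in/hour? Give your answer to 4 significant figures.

520.8 mm/day × 0.0393701 in/mm × 0.0416667 day/hour = 0.8543 in/hour.

0.8543 in/hour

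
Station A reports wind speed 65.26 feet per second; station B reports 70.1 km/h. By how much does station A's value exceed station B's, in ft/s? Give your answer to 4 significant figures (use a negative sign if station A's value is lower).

station B: 70.1 km/h = 63.88524 ft/s.
Difference: 65.26000 − 63.88524 = 1.375 ft/s.

1.375 ft/s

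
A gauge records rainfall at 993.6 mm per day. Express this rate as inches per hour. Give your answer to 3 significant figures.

993.6 mm/day × 0.0393701 in/mm × 0.0416667 day/hour = 1.63 in/hour.

1.63 in/hour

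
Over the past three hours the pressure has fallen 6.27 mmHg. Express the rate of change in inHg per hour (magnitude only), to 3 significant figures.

6.27 mmHg / 3 h × 0.0393701 inHg/mmHg = 0.0823 inHg/h.

0.0823 inHg per hour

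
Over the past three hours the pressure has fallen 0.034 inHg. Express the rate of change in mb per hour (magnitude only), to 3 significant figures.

0.384 mb per hour

0.034 inHg / 3 h × 33.8639 mb/inHg = 0.384 mb/h.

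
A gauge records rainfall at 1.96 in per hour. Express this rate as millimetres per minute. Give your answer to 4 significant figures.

0.8297 mm/minute

1.96 in/hour × 25.4 mm/in × 0.0166667 hour/minute = 0.8297 mm/minute.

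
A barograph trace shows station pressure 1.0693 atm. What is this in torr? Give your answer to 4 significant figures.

812.7 mmHg

1 atm = 760 mmHg, so 1.0693 × 760 = 812.7 mmHg.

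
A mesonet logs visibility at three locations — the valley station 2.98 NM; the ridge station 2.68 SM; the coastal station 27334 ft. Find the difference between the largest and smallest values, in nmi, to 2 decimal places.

2.17 nmi

the ridge station: 2.68 SM = 2.3289 nmi.
the coastal station: 27334 ft = 4.4986 nmi.
Spread: 4.4986 − 2.3289 = 2.17 nmi.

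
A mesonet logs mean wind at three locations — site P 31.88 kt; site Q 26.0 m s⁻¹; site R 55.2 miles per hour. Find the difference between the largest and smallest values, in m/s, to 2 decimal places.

site P: 31.88 kt = 16.4005 m/s.
site R: 55.2 mph = 24.6766 m/s.
Spread: 26.0000 − 16.4005 = 9.60 m/s.

9.60 m/s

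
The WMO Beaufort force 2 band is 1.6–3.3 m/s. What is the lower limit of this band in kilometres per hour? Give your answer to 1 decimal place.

1.6–3.3 m/s × 3.6 = 5.8–11.9 km/h.

5.8 km/h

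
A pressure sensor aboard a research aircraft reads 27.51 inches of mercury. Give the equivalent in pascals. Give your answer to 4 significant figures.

1 inHg = 3386.39 Pa, so 27.51 × 3386.39 = 93160 Pa.

93160 Pa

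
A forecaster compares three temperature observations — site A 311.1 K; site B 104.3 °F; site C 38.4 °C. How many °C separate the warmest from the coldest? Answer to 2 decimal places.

site A: 311.1 K = 37.950 °C.
site B: 104.3 °F = 40.167 °C.
Spread: 40.167 − 37.950 = 2.217 °C.

2.22 °C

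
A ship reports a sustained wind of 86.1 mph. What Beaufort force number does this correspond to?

Beaufort force 12

86.1 mph = 38.5 m/s, which is Beaufort 12 (hurricane force, ≥32.7 m/s).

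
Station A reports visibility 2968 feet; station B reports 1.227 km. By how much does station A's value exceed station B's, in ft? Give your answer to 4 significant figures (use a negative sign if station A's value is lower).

station B: 1.227 km = 4025.59 ft.
Difference: 2968.00 − 4025.59 = -1058 ft.

-1058 ft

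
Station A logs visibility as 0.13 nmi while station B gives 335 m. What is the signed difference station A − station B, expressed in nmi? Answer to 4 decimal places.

station B: 335 m = 0.180886 nmi.
Difference: 0.130000 − 0.180886 = -0.0509 nmi.

-0.0509 nmi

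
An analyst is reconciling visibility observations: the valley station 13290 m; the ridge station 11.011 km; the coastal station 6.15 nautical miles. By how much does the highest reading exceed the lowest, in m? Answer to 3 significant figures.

2280 m

the ridge station: 11.011 km = 11011.00 m.
the coastal station: 6.15 nmi = 11389.80 m.
Spread: 13290.00 − 11011.00 = 2280 m.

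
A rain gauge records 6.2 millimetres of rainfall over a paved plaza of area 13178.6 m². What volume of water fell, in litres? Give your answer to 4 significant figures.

1 mm over 1 m² is 1 L, so volume = 6.2 × 13178.6 = 81707.32 L ≈ 81710 L.

81710 litres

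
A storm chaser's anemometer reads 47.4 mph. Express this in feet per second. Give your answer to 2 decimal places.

1 mph = 1.46667 ft/s, so 47.4 × 1.46667 = 69.52 ft/s.

69.52 ft/s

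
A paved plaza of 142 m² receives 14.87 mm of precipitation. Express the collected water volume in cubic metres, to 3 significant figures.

2.11 cubic metres

1 mm over 1 m² is 1 L, so volume = 14.87 × 142 = 2111.54 L = 2.11 m³.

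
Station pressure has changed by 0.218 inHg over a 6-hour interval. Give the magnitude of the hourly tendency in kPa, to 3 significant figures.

0.218 inHg / 6 h × 3.38639 kPa/inHg = 0.123 kPa/h.

0.123 kPa per hour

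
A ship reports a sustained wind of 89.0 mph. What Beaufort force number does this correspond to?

Beaufort force 12

89.0 mph = 39.8 m/s, which is Beaufort 12 (hurricane force, ≥32.7 m/s).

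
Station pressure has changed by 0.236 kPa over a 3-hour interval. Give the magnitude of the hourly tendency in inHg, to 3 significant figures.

0.236 kPa / 3 h × 0.2953 inHg/kPa = 0.0232 inHg/h.

0.0232 inHg per hour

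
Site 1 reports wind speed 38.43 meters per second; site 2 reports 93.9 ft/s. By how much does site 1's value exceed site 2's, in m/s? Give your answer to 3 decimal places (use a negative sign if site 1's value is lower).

site 2: 93.9 ft/s = 28.62072 m/s.
Difference: 38.43000 − 28.62072 = 9.809 m/s.

9.809 m/s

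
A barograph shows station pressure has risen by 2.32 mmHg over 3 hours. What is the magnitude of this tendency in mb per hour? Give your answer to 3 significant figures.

2.32 mmHg / 3 h × 1.33322 mb/mmHg = 1.03 mb/h.

1.03 mb per hour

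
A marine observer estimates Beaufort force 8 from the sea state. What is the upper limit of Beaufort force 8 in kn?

40 kt

Beaufort 8 (gale) spans 34–40 knots.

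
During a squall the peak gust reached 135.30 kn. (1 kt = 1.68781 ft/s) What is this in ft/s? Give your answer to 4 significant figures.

228.4 ft/s

1 kt = 1.68781 ft/s, so 135.30 × 1.68781 = 228.4 ft/s.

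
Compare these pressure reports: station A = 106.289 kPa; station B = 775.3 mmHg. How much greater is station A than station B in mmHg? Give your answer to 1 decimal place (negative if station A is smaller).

21.9 mmHg

station A: 106.289 kPa = 797.233 mmHg.
Difference: 797.233 − 775.300 = 21.9 mmHg.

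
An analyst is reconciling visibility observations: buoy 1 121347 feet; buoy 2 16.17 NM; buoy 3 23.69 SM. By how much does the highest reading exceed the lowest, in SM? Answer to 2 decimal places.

buoy 1: 121347 ft = 22.9824 SM.
buoy 2: 16.17 nmi = 18.6081 SM.
Spread: 23.6900 − 18.6081 = 5.08 SM.

5.08 SM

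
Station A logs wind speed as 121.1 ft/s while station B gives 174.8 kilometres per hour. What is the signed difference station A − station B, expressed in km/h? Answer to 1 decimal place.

station A: 121.1 ft/s = 132.881 km/h.
Difference: 132.881 − 174.800 = -41.9 km/h.

-41.9 km/h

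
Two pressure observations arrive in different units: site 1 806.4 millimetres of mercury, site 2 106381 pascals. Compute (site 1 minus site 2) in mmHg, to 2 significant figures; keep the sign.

site 2: 106381 Pa = 797.923 mmHg.
Difference: 806.400 − 797.923 = 8.5 mmHg.

8.5 mmHg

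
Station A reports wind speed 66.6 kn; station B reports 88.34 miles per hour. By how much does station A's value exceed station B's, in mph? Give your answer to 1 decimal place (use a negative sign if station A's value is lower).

station A: 66.6 kt = 76.642 mph.
Difference: 76.642 − 88.340 = -11.7 mph.

-11.7 mph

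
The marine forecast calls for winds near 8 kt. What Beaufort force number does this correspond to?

8 kt lies in the Beaufort 3 band (gentle breeze, 7–10 kt).

Beaufort force 3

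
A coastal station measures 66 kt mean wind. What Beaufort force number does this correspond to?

Beaufort force 12

66 kt lies in the Beaufort 12 band (hurricane force, ≥64 kt).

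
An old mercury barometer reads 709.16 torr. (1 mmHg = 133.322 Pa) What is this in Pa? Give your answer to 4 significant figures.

94550 Pa

1 mmHg = 133.322 Pa, so 709.16 × 133.322 = 94550 Pa.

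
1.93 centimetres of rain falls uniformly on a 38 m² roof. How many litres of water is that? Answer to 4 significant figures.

Depth: 1.93 cm × 10 = 19.3 mm.
1 mm over 1 m² is 1 L, so volume = 19.3 × 38 = 733.4 L.

733.4 litres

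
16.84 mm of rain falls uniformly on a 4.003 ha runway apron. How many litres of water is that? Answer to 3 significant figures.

674000 litres

Area: 4.003 ha = 40030 m².
1 mm over 1 m² is 1 L, so volume = 16.84 × 40030 = 674105.2 L ≈ 674000 L.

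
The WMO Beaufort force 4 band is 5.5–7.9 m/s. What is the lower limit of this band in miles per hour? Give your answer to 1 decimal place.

12.3 mph

5.5–7.9 m/s × 2.237 = 12.3–17.7 mph.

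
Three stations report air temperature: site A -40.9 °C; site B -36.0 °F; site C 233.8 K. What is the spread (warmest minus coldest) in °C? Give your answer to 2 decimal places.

site B: -36.0 °F = -37.778 °C.
site C: 233.8 K = -39.350 °C.
Spread: (-37.778) − (-40.900) = 3.122 °C.

3.12 °C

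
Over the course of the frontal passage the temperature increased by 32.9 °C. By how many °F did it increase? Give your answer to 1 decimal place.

Converting a difference, only the 9/5 scale factor applies: Δ°F = 32.9 × 1.8 = 59.2 °F.

59.2 °F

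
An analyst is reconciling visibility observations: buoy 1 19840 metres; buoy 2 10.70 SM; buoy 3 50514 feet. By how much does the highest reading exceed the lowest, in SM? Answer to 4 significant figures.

buoy 1: 19840 m = 12.32800 SM.
buoy 3: 50514 ft = 9.56705 SM.
Spread: 12.32800 − 9.56705 = 2.761 SM.

2.761 SM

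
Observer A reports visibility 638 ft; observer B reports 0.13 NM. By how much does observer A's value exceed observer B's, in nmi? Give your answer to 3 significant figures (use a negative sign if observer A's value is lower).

observer A: 638 ft = 0.105001 nmi.
Difference: 0.105001 − 0.130000 = -0.0250 nmi.

-0.0250 nmi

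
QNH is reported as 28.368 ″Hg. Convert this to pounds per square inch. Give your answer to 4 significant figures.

1 inHg = 0.491154 psi, so 28.368 × 0.491154 = 13.93 psi.

13.93 psi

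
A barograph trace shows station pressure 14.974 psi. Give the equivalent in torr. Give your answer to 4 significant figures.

1 psi = 51.7149 mmHg, so 14.974 × 51.7149 = 774.4 mmHg.

774.4 mmHg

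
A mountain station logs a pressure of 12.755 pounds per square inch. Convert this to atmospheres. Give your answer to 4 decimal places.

1 psi = 0.068046 atm, so 12.755 × 0.068046 = 0.8679 atm.

0.8679 atm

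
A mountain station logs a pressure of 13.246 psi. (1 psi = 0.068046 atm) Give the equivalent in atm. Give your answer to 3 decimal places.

0.901 atm

1 psi = 0.068046 atm, so 13.246 × 0.068046 = 0.901 atm.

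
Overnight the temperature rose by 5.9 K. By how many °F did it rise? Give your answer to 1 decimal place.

10.6 °F

Converting a difference, only the 9/5 scale factor applies: Δ°F = 5.9 × 1.8 = 10.6 °F.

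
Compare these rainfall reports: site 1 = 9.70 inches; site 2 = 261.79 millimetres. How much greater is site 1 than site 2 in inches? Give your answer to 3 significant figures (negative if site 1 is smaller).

site 2: 261.79 mm = 10.30669 in.
Difference: 9.70000 − 10.30669 = -0.607 in.

-0.607 in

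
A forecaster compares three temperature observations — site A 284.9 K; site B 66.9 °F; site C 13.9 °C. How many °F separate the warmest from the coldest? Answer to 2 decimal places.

13.75 °F

site A: 284.9 K = 11.750 °C.
site B: 66.9 °F = 19.389 °C.
Spread: 19.389 − 11.750 = 7.639 °C = 13.75 °F.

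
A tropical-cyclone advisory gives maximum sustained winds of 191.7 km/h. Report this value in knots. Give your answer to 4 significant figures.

103.5 kt

1 km/h = 0.539957 kt, so 191.7 × 0.539957 = 103.5 kt.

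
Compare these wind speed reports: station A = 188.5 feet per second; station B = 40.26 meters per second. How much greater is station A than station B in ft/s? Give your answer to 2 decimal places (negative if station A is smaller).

56.41 ft/s

station B: 40.26 m/s = 132.0866 ft/s.
Difference: 188.5000 − 132.0866 = 56.41 ft/s.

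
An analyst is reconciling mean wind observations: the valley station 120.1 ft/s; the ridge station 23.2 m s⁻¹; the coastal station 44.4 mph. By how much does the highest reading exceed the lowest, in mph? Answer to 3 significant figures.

37.5 mph

the valley station: 120.1 ft/s = 81.886 mph.
the ridge station: 23.2 m/s = 51.897 mph.
Spread: 81.886 − 44.400 = 37.5 mph.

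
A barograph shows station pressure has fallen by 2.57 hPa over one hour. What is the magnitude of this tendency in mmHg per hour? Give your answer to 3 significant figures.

2.57 hPa / 1 h × 0.750062 mmHg/hPa = 1.93 mmHg/h.

1.93 mmHg per hour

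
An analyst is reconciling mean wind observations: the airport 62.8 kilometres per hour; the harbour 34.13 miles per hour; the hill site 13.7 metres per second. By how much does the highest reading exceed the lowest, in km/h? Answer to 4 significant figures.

the harbour: 34.13 mph = 54.9269 km/h.
the hill site: 13.7 m/s = 49.3200 km/h.
Spread: 62.8000 − 49.3200 = 13.48 km/h.

13.48 km/h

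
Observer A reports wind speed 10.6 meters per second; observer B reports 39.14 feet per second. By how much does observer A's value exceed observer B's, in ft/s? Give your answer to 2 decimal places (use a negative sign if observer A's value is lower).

-4.36 ft/s

observer A: 10.6 m/s = 34.7769 ft/s.
Difference: 34.7769 − 39.1400 = -4.36 ft/s.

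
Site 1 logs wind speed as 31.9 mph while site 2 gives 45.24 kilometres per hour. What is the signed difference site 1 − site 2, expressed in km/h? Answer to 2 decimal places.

6.10 km/h

site 1: 31.9 mph = 51.3381 km/h.
Difference: 51.3381 − 45.2400 = 6.10 km/h.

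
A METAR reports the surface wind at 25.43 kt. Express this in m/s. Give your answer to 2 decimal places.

13.08 m/s

1 kt = 0.514444 m/s, so 25.43 × 0.514444 = 13.08 m/s.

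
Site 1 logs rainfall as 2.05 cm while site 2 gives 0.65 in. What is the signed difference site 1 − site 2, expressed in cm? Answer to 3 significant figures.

0.399 cm

site 2: 0.65 in = 1.65100 cm.
Difference: 2.05000 − 1.65100 = 0.399 cm.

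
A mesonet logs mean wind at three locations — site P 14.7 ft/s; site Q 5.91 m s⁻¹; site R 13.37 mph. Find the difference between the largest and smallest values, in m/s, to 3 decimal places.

1.496 m/s

site P: 14.7 ft/s = 4.48056 m/s.
site R: 13.37 mph = 5.97692 m/s.
Spread: 5.97692 − 4.48056 = 1.496 m/s.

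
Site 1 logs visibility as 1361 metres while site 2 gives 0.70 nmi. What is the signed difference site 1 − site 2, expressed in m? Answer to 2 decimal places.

64.60 m

site 2: 0.70 nmi = 1296.4000 m.
Difference: 1361.0000 − 1296.4000 = 64.60 m.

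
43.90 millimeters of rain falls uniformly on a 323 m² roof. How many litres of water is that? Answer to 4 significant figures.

1 mm over 1 m² is 1 L, so volume = 43.9 × 323 = 14179.7 L ≈ 14180 L.

14180 litres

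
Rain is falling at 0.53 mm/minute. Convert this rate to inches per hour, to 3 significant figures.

0.53 mm/minute × 0.0393701 in/mm × 60 minute/hour = 1.25 in/hour.

1.25 in/hour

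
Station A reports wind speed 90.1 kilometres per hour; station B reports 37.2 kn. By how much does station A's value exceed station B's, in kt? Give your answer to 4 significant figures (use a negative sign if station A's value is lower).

station A: 90.1 km/h = 48.6501 kt.
Difference: 48.6501 − 37.2000 = 11.45 kt.

11.45 kt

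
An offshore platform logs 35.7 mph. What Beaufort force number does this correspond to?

Beaufort force 7

35.7 mph = 16.0 m/s, which is Beaufort 7 (near gale, 13.9–17.1 m/s).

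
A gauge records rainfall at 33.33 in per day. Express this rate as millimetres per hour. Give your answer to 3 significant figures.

35.3 mm/hour

33.33 in/day × 25.4 mm/in × 0.0416667 day/hour = 35.3 mm/hour.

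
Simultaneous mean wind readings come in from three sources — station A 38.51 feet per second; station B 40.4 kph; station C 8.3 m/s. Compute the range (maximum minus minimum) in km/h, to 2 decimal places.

station A: 38.51 ft/s = 42.2563 km/h.
station C: 8.3 m/s = 29.8800 km/h.
Spread: 42.2563 − 29.8800 = 12.38 km/h.

12.38 km/h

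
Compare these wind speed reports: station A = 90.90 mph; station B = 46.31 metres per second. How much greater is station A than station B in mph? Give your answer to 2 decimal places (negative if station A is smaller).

-12.69 mph

station B: 46.31 m/s = 103.5925 mph.
Difference: 90.9000 − 103.5925 = -12.69 mph.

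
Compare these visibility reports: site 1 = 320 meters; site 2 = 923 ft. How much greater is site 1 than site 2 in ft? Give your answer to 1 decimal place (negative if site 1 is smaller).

site 1: 320 m = 1049.869 ft.
Difference: 1049.869 − 923.000 = 126.9 ft.

126.9 ft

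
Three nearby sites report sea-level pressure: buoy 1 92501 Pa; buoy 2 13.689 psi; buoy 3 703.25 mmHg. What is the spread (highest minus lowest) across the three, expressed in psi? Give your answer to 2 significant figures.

0.27 psi

buoy 1: 92501 Pa = 13.4161 psi.
buoy 3: 703.25 mmHg = 13.5986 psi.
Spread: 13.6890 − 13.4161 = 0.27 psi.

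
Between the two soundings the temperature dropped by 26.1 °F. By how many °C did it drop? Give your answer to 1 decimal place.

For a temperature change the 32° offset cancels: Δ°C = 26.1 × 0.5556 = 14.5 °C.

14.5 °C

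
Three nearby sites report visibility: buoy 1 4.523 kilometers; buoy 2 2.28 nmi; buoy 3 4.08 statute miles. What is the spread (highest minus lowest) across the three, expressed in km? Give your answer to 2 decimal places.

buoy 2: 2.28 nmi = 4.2226 km.
buoy 3: 4.08 SM = 6.5661 km.
Spread: 6.5661 − 4.2226 = 2.34 km.

2.34 km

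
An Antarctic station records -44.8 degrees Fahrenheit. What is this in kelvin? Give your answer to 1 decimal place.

First to °C: -42.67 °C.
Then to K: 230.5 K.

230.5 K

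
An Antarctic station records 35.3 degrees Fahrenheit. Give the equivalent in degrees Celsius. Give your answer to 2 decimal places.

1.83 °C

°C = (°F − 32) × 5/9 = (35.3 − 32) / 1.8 = 1.83 °C.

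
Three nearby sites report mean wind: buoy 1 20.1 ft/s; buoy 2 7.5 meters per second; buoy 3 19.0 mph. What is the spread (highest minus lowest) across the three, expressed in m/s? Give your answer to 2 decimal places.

2.37 m/s

buoy 1: 20.1 ft/s = 6.1265 m/s.
buoy 3: 19.0 mph = 8.4938 m/s.
Spread: 8.4938 − 6.1265 = 2.37 m/s.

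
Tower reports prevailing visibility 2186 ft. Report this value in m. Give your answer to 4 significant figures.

666.3 m

1 ft = 0.3048 m, so 2186 × 0.3048 = 666.3 m.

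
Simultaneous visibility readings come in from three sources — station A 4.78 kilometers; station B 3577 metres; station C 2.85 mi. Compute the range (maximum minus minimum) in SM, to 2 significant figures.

0.75 SM

station A: 4.78 km = 2.9702 SM.
station B: 3577 m = 2.2226 SM.
Spread: 2.9702 − 2.2226 = 0.75 SM.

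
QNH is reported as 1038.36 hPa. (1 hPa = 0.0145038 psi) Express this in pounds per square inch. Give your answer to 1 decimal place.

1 hPa = 0.0145038 psi, so 1038.36 × 0.0145038 = 15.1 psi.

15.1 psi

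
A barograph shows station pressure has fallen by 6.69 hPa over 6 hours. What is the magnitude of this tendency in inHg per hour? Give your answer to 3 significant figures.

0.0329 inHg per hour

6.69 hPa / 6 h × 0.02953 inHg/hPa = 0.0329 inHg/h.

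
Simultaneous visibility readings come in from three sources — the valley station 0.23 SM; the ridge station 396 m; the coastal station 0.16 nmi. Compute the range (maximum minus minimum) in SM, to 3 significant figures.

0.0619 SM

the ridge station: 396 m = 0.246063 SM.
the coastal station: 0.16 nmi = 0.184125 SM.
Spread: 0.246063 − 0.184125 = 0.0619 SM.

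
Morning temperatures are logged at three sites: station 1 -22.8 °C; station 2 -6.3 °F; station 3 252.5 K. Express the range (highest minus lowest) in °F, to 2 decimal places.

3.87 °F

station 2: -6.3 °F = -21.278 °C.
station 3: 252.5 K = -20.650 °C.
Spread: (-20.650) − (-22.800) = 2.150 °C = 3.87 °F.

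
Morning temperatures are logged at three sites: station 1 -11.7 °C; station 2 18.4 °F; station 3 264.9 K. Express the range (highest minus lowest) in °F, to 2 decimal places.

7.46 °F

station 2: 18.4 °F = -7.556 °C.
station 3: 264.9 K = -8.250 °C.
Spread: (-7.556) − (-11.700) = 4.144 °C = 7.46 °F.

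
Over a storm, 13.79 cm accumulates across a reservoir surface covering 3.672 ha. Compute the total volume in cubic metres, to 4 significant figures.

5064 cubic metres

Depth: 13.79 cm × 10 = 137.9 mm.
Area: 3.672 ha = 36720 m².
1 mm over 1 m² is 1 L, so volume = 137.9 × 36720 = 5063688 L = 5064 m³.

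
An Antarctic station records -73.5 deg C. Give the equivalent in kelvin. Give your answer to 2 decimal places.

199.65 K

K = -73.5 + 273.15 = 199.65 K.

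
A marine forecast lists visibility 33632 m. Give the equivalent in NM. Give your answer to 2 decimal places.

1 m = 0.000539957 nmi, so 33632 × 0.000539957 = 18.16 nmi.

18.16 nmi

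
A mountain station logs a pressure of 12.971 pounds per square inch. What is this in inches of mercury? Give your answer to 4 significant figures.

1 psi = 2.03602 inHg, so 12.971 × 2.03602 = 26.41 inHg.

26.41 inHg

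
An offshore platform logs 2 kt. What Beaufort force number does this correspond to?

2 kt lies in the Beaufort 1 band (light air, 1–3 kt).

Beaufort force 1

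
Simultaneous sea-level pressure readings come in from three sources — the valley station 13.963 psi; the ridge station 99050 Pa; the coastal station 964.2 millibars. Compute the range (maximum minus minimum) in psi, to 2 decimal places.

the ridge station: 99050 Pa = 14.3660 psi.
the coastal station: 964.2 mb = 13.9845 psi.
Spread: 14.3660 − 13.9630 = 0.40 psi.

0.40 psi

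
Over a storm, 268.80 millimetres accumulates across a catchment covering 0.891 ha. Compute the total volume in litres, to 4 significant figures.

Area: 0.891 ha = 8910 m².
1 mm over 1 m² is 1 L, so volume = 268.8 × 8910 = 2395008 L ≈ 2395000 L.

2395000 litres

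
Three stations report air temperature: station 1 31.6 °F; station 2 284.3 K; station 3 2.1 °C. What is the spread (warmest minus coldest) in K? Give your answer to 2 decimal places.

station 1: 31.6 °F = -0.222 °C.
station 2: 284.3 K = 11.150 °C.
Spread: 11.150 − (-0.222) = 11.372 °C.

11.37 K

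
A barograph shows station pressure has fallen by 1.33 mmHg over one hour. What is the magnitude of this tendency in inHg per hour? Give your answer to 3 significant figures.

0.0524 inHg per hour

1.33 mmHg / 1 h × 0.0393701 inHg/mmHg = 0.0524 inHg/h.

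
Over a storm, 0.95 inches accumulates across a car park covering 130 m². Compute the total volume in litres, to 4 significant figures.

3137 litres

Depth: 0.95 in × 25.4 = 24.13 mm.
1 mm over 1 m² is 1 L, so volume = 24.13 × 130 = 3136.9 L ≈ 3137 L.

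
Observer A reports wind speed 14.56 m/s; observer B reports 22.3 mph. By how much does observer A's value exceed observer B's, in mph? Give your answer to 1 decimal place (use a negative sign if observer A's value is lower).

10.3 mph

observer A: 14.56 m/s = 32.570 mph.
Difference: 32.570 − 22.300 = 10.3 mph.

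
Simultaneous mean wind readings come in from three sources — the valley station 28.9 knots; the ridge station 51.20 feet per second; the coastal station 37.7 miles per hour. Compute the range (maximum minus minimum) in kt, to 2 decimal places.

3.86 kt

the ridge station: 51.20 ft/s = 30.3352 kt.
the coastal station: 37.7 mph = 32.7604 kt.
Spread: 32.7604 − 28.9000 = 3.86 kt.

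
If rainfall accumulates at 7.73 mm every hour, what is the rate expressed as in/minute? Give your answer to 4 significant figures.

7.73 mm/hour × 0.0393701 in/mm × 0.0166667 hour/minute = 0.005072 in/minute.

0.005072 in/minute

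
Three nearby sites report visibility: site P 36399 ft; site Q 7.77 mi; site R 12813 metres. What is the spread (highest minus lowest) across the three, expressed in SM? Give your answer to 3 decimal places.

site P: 36399 ft = 6.89375 SM.
site R: 12813 m = 7.96163 SM.
Spread: 7.96163 − 6.89375 = 1.068 SM.

1.068 SM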